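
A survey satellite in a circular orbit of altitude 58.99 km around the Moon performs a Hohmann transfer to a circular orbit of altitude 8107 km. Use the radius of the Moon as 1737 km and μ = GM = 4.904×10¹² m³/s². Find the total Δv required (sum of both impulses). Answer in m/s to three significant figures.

r₁ = 1737 + 58.99 = 1796.0 km = 1.7960×10⁶ m.
r₂ = 1737 + 8107 = 9844.0 km = 9.8440×10⁶ m.
Transfer ellipse a_t = (r₁ + r₂)/2 = 5.820×10⁶ m.
At r₁: circular v_c1 = √(μ/r₁) = 1652 m/s; transfer-perilune v_p = √[μ(2/r₁ − 1/a_t)] = 2149 m/s.
Δv₁ = v_p − v_c1 = 496.6 m/s.
At r₂: circular v_c2 = √(μ/r₂) = 705.8 m/s; transfer-apolune v_a = √[μ(2/r₂ − 1/a_t)] = 392.1 m/s.
Δv₂ = v_c2 − v_a = 313.7 m/s.
Total Δv = Δv₁ + Δv₂ = 810.4 m/s.

Δv_total ≈ 810 m/s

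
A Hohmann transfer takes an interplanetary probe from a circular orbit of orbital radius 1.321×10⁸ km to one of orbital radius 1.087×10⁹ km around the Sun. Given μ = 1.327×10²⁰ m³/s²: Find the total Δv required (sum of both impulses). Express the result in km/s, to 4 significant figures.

r₁ = 1.321×10⁸ km = 1.321×10¹¹ m.
r₂ = 1.087×10⁹ km = 1.087×10¹² m.
Transfer ellipse a_t = (r₁ + r₂)/2 = 6.096×10¹¹ m.
At r₁: circular v_c1 = √(μ/r₁) = 31690 m/s; transfer-perihelion v_p = √[μ(2/r₁ − 1/a_t)] = 42320 m/s.
Δv₁ = v_p − v_c1 = 10630 m/s.
At r₂: circular v_c2 = √(μ/r₂) = 11050 m/s; transfer-aphelion v_a = √[μ(2/r₂ − 1/a_t)] = 5144 m/s.
Δv₂ = v_c2 − v_a = 5905 m/s.
Total Δv = Δv₁ + Δv₂ = 16540 m/s = 16.54 km/s.

Δv_total ≈ 16.54 km/s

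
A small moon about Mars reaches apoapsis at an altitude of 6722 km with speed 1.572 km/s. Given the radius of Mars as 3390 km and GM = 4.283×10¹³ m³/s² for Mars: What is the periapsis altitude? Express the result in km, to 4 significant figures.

periapsis altitude ≈ 774.8 km

r_a = 3390 + 6722 = 10112 km = 1.011×10⁷ m.
Specific energy ε = v²/2 − μ/r = -3.000×10⁶ J/kg, so a = −μ/(2ε) = 7.138×10⁶ m.
The apsides satisfy r_p + r_a = 2a, so the periapsis radius is 2a − r_a = 4.165×10⁶ m = 4164.8 km.
Periapsis altitude = 4164.8 − 3390 = 774.81 km.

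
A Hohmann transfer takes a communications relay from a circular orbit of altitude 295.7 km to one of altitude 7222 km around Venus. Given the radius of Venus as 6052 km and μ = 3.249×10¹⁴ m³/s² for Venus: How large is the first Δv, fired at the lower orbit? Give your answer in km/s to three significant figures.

Δv ≈ 1.17 km/s

r₁ = 6052 + 295.7 = 6347.7 km = 6.3477×10⁶ m.
r₂ = 6052 + 7222 = 13274 km = 1.3274×10⁷ m.
Transfer ellipse a_t = (r₁ + r₂)/2 = 9.811×10⁶ m.
At r₁: circular v_c1 = √(μ/r₁) = 7154 m/s; transfer-periapsis v_p = √[μ(2/r₁ − 1/a_t)] = 8322 m/s.
Δv₁ = v_p − v_c1 = 1167 m/s.
= 1.167 km/s.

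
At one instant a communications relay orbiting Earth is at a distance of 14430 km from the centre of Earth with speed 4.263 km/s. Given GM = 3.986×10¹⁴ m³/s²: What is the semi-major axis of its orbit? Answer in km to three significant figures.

a ≈ 10800 km

r = 1.443×10⁷ m.
Specific orbital energy ε = v²/2 − μ/r = (4263)²/2 − 3.986×10¹⁴/1.443×10⁷ = -1.854×10⁷ J/kg.
Since ε = −μ/(2a), a = −μ/(2ε) = 1.075×10⁷ m = 10752 km.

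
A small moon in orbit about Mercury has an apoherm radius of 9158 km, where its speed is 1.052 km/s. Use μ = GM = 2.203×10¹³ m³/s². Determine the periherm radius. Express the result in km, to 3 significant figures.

periherm radius ≈ 2740 km

r_a = 9.158×10⁶ m.
Specific energy ε = v²/2 − μ/r = -1.852×10⁶ J/kg, so a = −μ/(2ε) = 5.947×10⁶ m.
The apsides satisfy r_p + r_a = 2a, so the periherm radius is 2a − r_a = 2.736×10⁶ m = 2736.0 km.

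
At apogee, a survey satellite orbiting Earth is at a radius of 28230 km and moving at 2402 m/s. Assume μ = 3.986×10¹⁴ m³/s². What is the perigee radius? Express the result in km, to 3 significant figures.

r_a = 2.823×10⁷ m.
Specific energy ε = v²/2 − μ/r = -1.123×10⁷ J/kg, so a = −μ/(2ε) = 1.774×10⁷ m.
The apsides satisfy r_p + r_a = 2a, so the perigee radius is 2a − r_a = 7.249×10⁶ m = 7248.6 km.

perigee radius ≈ 7250 km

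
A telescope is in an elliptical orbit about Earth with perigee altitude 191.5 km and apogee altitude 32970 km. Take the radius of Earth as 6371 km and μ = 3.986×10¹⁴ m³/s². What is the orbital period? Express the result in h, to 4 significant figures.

T ≈ 9.612 h

r_p = 6371 + 191.5 = 6562.5 km = 6.5625×10⁶ m.
r_a = 6371 + 32970 = 39341 km = 3.9341×10⁷ m.
Semi-major axis a = (r_p + r_a)/2 = (6562.5 + 39341)/2 = 22952 km = 2.295×10⁷ m.
By Kepler's third law T = 2π√(a³/μ) = 2π × 5.508×10³ = 3.460×10⁴ s.
= 9.612 h.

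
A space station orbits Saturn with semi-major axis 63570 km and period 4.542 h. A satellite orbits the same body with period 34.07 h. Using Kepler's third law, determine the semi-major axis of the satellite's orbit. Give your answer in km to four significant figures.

a₂ ≈ 2.436×10⁵ km

Kepler's third law: a³ ∝ T², so a₂ = a₁ (T₂/T₁)^(2/3).
T₂/T₁ = 7.501, (T₂/T₁)^(2/3) = 3.832.
a₂ = 63570 × 3.832 = 2.436×10⁵ km.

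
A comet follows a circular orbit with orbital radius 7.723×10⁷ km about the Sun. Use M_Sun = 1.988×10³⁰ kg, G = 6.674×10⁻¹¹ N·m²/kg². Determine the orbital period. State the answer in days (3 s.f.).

T ≈ 136 days

μ = GM = 6.674×10⁻¹¹ × 1.988×10³⁰ = 1.327×10²⁰ m³/s².
r = 7.723×10⁷ km = 7.723×10¹⁰ m.
Kepler's third law: T = 2π√(r³/μ) = 2π√((7.723×10¹⁰)³ / 1.327×10²⁰).
r³/μ = 3.472×10¹² s², so T = 2π × 1.863×10⁶ = 1.171×10⁷ s.
Converting: 1.171×10⁷ s ÷ 86400 = 135.5 days.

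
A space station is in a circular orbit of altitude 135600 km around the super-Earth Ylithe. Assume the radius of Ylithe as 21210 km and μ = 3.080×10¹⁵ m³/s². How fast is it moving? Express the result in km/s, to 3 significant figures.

v ≈ 4.43 km/s

r = 21210 + 135600 = 156810 km = 1.5681×10⁸ m.
For a circular orbit v = √(μ/r) = √(3.080×10¹⁵ / 1.568×10⁸) = √(1.964×10⁷) = 4432 m/s.
That is 4.432 km/s.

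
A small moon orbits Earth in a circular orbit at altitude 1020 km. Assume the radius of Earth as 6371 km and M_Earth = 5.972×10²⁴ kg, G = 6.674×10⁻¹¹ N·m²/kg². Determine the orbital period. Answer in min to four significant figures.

T ≈ 105.4 min

μ = GM = 6.674×10⁻¹¹ × 5.972×10²⁴ = 3.986×10¹⁴ m³/s².
r = 6371 + 1020 = 7391.0 km = 7.3910×10⁶ m.
Kepler's third law: T = 2π√(r³/μ) = 2π√((7.391×10⁶)³ / 3.986×10¹⁴).
r³/μ = 1.013×10⁶ s², so T = 2π × 1.006×10³ = 6.324×10³ s.
Converting: 6.324×10³ s ÷ 60.00 = 105.4 min.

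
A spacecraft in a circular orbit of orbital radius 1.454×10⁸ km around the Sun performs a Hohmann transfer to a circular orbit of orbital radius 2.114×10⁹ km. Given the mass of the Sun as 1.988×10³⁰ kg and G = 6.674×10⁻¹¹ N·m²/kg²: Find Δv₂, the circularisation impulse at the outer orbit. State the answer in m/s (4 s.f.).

Δv ≈ 5080 m/s

μ = GM = 6.674×10⁻¹¹ × 1.988×10³⁰ = 1.327×10²⁰ m³/s².
r₁ = 1.454×10⁸ km = 1.454×10¹¹ m.
r₂ = 2.114×10⁹ km = 2.114×10¹² m.
Transfer ellipse a_t = (r₁ + r₂)/2 = 1.130×10¹² m.
At r₁: circular v_c1 = √(μ/r₁) = 30210 m/s; transfer-perihelion v_p = √[μ(2/r₁ − 1/a_t)] = 41320 m/s.
At r₂: circular v_c2 = √(μ/r₂) = 7922 m/s; transfer-aphelion v_a = √[μ(2/r₂ − 1/a_t)] = 2842 m/s.
Δv₂ = v_c2 − v_a = 5080 m/s.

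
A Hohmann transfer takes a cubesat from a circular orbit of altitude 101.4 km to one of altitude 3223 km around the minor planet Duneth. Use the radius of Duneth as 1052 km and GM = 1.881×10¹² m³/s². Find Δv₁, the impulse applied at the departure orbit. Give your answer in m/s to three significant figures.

r₁ = 1052 + 101.4 = 1153.4 km = 1.1534×10⁶ m.
r₂ = 1052 + 3223 = 4275.0 km = 4.2750×10⁶ m.
Transfer ellipse a_t = (r₁ + r₂)/2 = 2.714×10⁶ m.
At r₁: circular v_c1 = √(μ/r₁) = 1277 m/s; transfer-periapsis v_p = √[μ(2/r₁ − 1/a_t)] = 1603 m/s.
Δv₁ = v_p − v_c1 = 325.7 m/s.

Δv ≈ 326 m/s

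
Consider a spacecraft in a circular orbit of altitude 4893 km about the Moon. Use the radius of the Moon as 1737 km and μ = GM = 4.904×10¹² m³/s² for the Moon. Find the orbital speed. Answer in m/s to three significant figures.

v ≈ 860 m/s

r = 1737 + 4893 = 6630.0 km = 6.6300×10⁶ m.
For a circular orbit v = √(μ/r) = √(4.904×10¹² / 6.630×10⁶) = √(7.397×10⁵) = 860.0 m/s.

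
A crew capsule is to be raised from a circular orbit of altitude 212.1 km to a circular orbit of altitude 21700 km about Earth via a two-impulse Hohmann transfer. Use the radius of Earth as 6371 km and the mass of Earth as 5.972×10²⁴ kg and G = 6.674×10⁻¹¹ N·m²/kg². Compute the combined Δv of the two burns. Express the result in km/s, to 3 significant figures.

μ = GM = 6.674×10⁻¹¹ × 5.972×10²⁴ = 3.986×10¹⁴ m³/s².
r₁ = 6371 + 212.1 = 6583.1 km = 6.5831×10⁶ m.
r₂ = 6371 + 21700 = 28071 km = 2.8071×10⁷ m.
Transfer ellipse a_t = (r₁ + r₂)/2 = 1.733×10⁷ m.
At r₁: circular v_c1 = √(μ/r₁) = 7781 m/s; transfer-perigee v_p = √[μ(2/r₁ − 1/a_t)] = 9904 m/s.
Δv₁ = v_p − v_c1 = 2123 m/s.
At r₂: circular v_c2 = √(μ/r₂) = 3768 m/s; transfer-apogee v_a = √[μ(2/r₂ − 1/a_t)] = 2323 m/s.
Δv₂ = v_c2 − v_a = 1446 m/s.
Total Δv = Δv₁ + Δv₂ = 3568 m/s = 3.568 km/s.

Δv_total ≈ 3.57 km/s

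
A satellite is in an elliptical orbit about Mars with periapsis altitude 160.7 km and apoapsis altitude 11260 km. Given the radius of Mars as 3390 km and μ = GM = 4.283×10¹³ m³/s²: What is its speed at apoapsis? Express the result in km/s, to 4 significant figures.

v ≈ 1.068 km/s

r_p = 3390 + 160.7 = 3550.7 km = 3.5507×10⁶ m.
r_a = 3390 + 11260 = 14650 km = 1.4650×10⁷ m.
Semi-major axis a = (r_p + r_a)/2 = 9100.4 km = 9.100×10⁶ m.
Vis-viva: v² = μ(2/r − 1/a) = 4.283×10¹³ × (1.365×10⁻⁷ − 1.099×10⁻⁷) = 1.141×10⁶ m²/s².
v = 1068 m/s = 1.068 km/s.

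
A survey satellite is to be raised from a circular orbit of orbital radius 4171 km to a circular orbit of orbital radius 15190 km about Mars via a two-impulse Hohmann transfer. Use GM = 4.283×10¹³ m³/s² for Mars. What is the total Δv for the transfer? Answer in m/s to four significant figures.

Δv_total ≈ 1387 m/s

r₁ = 4171 km = 4.171×10⁶ m.
r₂ = 15190 km = 1.519×10⁷ m.
Transfer ellipse a_t = (r₁ + r₂)/2 = 9.680×10⁶ m.
At r₁: circular v_c1 = √(μ/r₁) = 3204 m/s; transfer-periapsis v_p = √[μ(2/r₁ − 1/a_t)] = 4014 m/s.
Δv₁ = v_p − v_c1 = 809.6 m/s.
At r₂: circular v_c2 = √(μ/r₂) = 1679 m/s; transfer-apoapsis v_a = √[μ(2/r₂ − 1/a_t)] = 1102 m/s.
Δv₂ = v_c2 − v_a = 577.0 m/s.
Total Δv = Δv₁ + Δv₂ = 1387 m/s.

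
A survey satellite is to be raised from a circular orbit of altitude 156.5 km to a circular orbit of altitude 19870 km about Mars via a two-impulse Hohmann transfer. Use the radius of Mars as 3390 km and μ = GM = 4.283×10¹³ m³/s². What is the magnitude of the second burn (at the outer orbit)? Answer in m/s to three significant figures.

r₁ = 3390 + 156.5 = 3546.5 km = 3.5465×10⁶ m.
r₂ = 3390 + 19870 = 23260 km = 2.3260×10⁷ m.
Transfer ellipse a_t = (r₁ + r₂)/2 = 1.340×10⁷ m.
At r₁: circular v_c1 = √(μ/r₁) = 3475 m/s; transfer-periapsis v_p = √[μ(2/r₁ − 1/a_t)] = 4578 m/s.
At r₂: circular v_c2 = √(μ/r₂) = 1357 m/s; transfer-apoapsis v_a = √[μ(2/r₂ − 1/a_t)] = 698.0 m/s.
Δv₂ = v_c2 − v_a = 659.0 m/s.

Δv ≈ 659 m/s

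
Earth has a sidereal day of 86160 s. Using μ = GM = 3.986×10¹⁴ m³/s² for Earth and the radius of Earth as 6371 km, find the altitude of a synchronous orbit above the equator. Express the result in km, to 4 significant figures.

h_sync ≈ 35790 km

A synchronous orbit has period T, so by Kepler's third law a = (μT²/4π²)^(1/3).
μT²/4π² = 3.986×10¹⁴ × (8.616×10⁴)² / 39.48 = 7.495×10²² m³.
a = 4.216×10⁷ m = 42163 km.
Altitude h = a − R = 42163 − 6371 = 35792 km.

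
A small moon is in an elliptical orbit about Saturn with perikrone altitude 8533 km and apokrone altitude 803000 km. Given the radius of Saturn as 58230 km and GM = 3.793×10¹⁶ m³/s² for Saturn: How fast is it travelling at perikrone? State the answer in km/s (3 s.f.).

v ≈ 32.5 km/s

r_p = 58230 + 8533 = 66763 km = 6.6763×10⁷ m.
r_a = 58230 + 803000 = 861230 km = 8.6123×10⁸ m.
Semi-major axis a = (r_p + r_a)/2 = 4.6400×10⁵ km = 4.640×10⁸ m.
Vis-viva: v² = μ(2/r − 1/a) = 3.793×10¹⁶ × (2.996×10⁻⁸ − 2.155×10⁻⁹) = 1.055×10⁹ m²/s².
v = 32470 m/s = 32.47 km/s.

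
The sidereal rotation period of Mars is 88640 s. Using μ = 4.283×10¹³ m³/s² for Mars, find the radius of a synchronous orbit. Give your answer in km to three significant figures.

r_sync ≈ 20400 km

A synchronous orbit has period T, so by Kepler's third law a = (μT²/4π²)^(1/3).
μT²/4π² = 4.283×10¹³ × (8.864×10⁴)² / 39.48 = 8.524×10²¹ m³.
a = 2.043×10⁷ m = 20428 km.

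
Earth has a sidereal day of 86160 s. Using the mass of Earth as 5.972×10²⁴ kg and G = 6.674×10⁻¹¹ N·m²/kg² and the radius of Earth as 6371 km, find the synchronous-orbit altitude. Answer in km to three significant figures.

μ = GM = 6.674×10⁻¹¹ × 5.972×10²⁴ = 3.986×10¹⁴ m³/s².
A synchronous orbit has period T, so by Kepler's third law a = (μT²/4π²)^(1/3).
μT²/4π² = 3.986×10¹⁴ × (8.616×10⁴)² / 39.48 = 7.495×10²² m³.
a = 4.216×10⁷ m = 42162 km.
Altitude h = a − R = 42162 − 6371 = 35791 km.

h_sync ≈ 35800 km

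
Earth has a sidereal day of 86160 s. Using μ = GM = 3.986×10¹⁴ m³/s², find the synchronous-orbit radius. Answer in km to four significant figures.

r_sync ≈ 42160 km

A synchronous orbit has period T, so by Kepler's third law a = (μT²/4π²)^(1/3).
μT²/4π² = 3.986×10¹⁴ × (8.616×10⁴)² / 39.48 = 7.495×10²² m³.
a = 4.216×10⁷ m = 42163 km.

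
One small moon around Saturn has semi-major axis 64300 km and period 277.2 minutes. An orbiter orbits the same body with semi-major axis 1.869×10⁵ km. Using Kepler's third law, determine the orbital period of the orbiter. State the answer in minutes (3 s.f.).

T₂ ≈ 1370 minutes

Kepler's third law: T² ∝ a³, so T₂ = T₁ (a₂/a₁)^(3/2).
a₂/a₁ = 2.907, (a₂/a₁)^(3/2) = 4.956.
T₂ = 277.2 × 4.956 = 1374 minutes.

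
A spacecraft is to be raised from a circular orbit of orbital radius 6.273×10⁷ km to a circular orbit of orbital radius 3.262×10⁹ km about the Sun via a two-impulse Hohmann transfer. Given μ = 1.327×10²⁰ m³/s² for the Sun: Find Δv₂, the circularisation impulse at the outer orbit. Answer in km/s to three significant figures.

r₁ = 6.273×10⁷ km = 6.273×10¹⁰ m.
r₂ = 3.262×10⁹ km = 3.262×10¹² m.
Transfer ellipse a_t = (r₁ + r₂)/2 = 1.662×10¹² m.
At r₁: circular v_c1 = √(μ/r₁) = 45990 m/s; transfer-perihelion v_p = √[μ(2/r₁ − 1/a_t)] = 64430 m/s.
At r₂: circular v_c2 = √(μ/r₂) = 6378 m/s; transfer-aphelion v_a = √[μ(2/r₂ − 1/a_t)] = 1239 m/s.
Δv₂ = v_c2 − v_a = 5139 m/s.
= 5.139 km/s.

Δv ≈ 5.14 km/s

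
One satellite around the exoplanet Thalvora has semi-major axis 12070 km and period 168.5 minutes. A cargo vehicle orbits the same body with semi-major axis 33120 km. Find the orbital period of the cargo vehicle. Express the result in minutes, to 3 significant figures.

Kepler's third law: T² ∝ a³, so T₂ = T₁ (a₂/a₁)^(3/2).
a₂/a₁ = 2.744, (a₂/a₁)^(3/2) = 4.545.
T₂ = 168.5 × 4.545 = 765.9 minutes.

T₂ ≈ 766 minutes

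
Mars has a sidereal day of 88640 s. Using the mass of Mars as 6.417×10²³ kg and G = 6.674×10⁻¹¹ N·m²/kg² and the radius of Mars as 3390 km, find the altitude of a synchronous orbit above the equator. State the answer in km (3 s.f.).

μ = GM = 6.674×10⁻¹¹ × 6.417×10²³ = 4.283×10¹³ m³/s².
A synchronous orbit has period T, so by Kepler's third law a = (μT²/4π²)^(1/3).
μT²/4π² = 4.283×10¹³ × (8.864×10⁴)² / 39.48 = 8.524×10²¹ m³.
a = 2.043×10⁷ m = 20427 km.
Altitude h = a − R = 20427 − 3390 = 17037 km.

h_sync ≈ 17000 km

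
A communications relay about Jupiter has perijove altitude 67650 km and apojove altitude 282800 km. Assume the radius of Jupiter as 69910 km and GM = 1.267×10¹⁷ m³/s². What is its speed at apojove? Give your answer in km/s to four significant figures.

r_p = 69910 + 67650 = 137560 km = 1.3756×10⁸ m.
r_a = 69910 + 282800 = 352710 km = 3.5271×10⁸ m.
Semi-major axis a = (r_p + r_a)/2 = 2.4514×10⁵ km = 2.451×10⁸ m.
Vis-viva: v² = μ(2/r − 1/a) = 1.267×10¹⁷ × (5.670×10⁻⁹ − 4.079×10⁻⁹) = 2.016×10⁸ m²/s².
v = 14200 m/s = 14.20 km/s.

v ≈ 14.20 km/s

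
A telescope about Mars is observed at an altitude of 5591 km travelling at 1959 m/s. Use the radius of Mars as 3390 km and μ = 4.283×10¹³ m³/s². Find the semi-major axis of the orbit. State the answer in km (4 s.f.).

a ≈ 7514 km

r = 3390 + 5591 = 8981.0 km = 8.981×10⁶ m.
Vis-viva rearranged: 1/a = 2/r − v²/μ = 2.227×10⁻⁷ − 8.960×10⁻⁸ = 1.331×10⁻⁷ m⁻¹.
a = 7.514×10⁶ m = 7513.7 km.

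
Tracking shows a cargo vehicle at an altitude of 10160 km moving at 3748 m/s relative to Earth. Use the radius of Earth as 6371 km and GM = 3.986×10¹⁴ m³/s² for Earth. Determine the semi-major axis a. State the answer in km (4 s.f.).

r = 6371 + 10160 = 16531 km = 1.653×10⁷ m.
Specific orbital energy ε = v²/2 − μ/r = (3748)²/2 − 3.986×10¹⁴/1.653×10⁷ = -1.709×10⁷ J/kg.
Since ε = −μ/(2a), a = −μ/(2ε) = 1.166×10⁷ m = 11663 km.

a ≈ 11660 km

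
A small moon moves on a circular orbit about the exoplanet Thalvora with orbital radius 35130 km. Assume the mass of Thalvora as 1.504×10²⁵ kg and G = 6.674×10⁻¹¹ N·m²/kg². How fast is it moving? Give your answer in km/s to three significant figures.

μ = GM = 6.674×10⁻¹¹ × 1.504×10²⁵ = 1.004×10¹⁵ m³/s².
r = 35130 km = 3.513×10⁷ m.
For a circular orbit v = √(μ/r) = √(1.004×10¹⁵ / 3.513×10⁷) = √(2.857×10⁷) = 5345 m/s.
That is 5.345 km/s.

v ≈ 5.35 km/s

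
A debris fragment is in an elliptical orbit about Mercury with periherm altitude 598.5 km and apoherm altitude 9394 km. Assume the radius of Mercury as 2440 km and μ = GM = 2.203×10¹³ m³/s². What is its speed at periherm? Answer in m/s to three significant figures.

v ≈ 3400 m/s

r_p = 2440 + 598.5 = 3038.5 km = 3.0385×10⁶ m.
r_a = 2440 + 9394 = 11834 km = 1.1834×10⁷ m.
Semi-major axis a = (r_p + r_a)/2 = 7436.2 km = 7.436×10⁶ m.
Vis-viva: v² = μ(2/r − 1/a) = 2.203×10¹³ × (6.582×10⁻⁷ − 1.345×10⁻⁷) = 1.154×10⁷ m²/s².
v = 3397 m/s.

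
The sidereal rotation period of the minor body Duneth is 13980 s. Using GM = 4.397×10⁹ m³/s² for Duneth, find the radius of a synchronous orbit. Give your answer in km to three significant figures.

A synchronous orbit has period T, so by Kepler's third law a = (μT²/4π²)^(1/3).
μT²/4π² = 4.397×10⁹ × (1.398×10⁴)² / 39.48 = 2.177×10¹⁶ m³.
a = 2.792×10⁵ m = 279.21 km.

r_sync ≈ 279 km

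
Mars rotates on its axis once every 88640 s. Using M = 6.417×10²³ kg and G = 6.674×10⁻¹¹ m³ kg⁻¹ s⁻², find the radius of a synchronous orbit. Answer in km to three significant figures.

μ = GM = 6.674×10⁻¹¹ × 6.417×10²³ = 4.283×10¹³ m³/s².
A synchronous orbit has period T, so by Kepler's third law a = (μT²/4π²)^(1/3).
μT²/4π² = 4.283×10¹³ × (8.864×10⁴)² / 39.48 = 8.524×10²¹ m³.
a = 2.043×10⁷ m = 20427 km.

r_sync ≈ 20400 km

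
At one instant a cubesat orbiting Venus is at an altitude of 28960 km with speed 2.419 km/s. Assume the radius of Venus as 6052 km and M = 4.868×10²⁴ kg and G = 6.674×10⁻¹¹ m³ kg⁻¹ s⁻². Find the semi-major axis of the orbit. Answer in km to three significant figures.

μ = GM = 6.674×10⁻¹¹ × 4.868×10²⁴ = 3.249×10¹⁴ m³/s².
r = 6052 + 28960 = 35012 km = 3.501×10⁷ m.
Vis-viva rearranged: 1/a = 2/r − v²/μ = 5.712×10⁻⁸ − 1.801×10⁻⁸ = 3.911×10⁻⁸ m⁻¹.
a = 2.557×10⁷ m = 25567 km.

a ≈ 25600 km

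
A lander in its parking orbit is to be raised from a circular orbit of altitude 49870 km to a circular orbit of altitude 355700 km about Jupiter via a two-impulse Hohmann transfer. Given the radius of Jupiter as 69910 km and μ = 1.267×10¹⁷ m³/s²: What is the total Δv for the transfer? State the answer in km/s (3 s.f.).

r₁ = 69910 + 49870 = 119780 km = 1.1978×10⁸ m.
r₂ = 69910 + 355700 = 425610 km = 4.2561×10⁸ m.
Transfer ellipse a_t = (r₁ + r₂)/2 = 2.727×10⁸ m.
At r₁: circular v_c1 = √(μ/r₁) = 32520 m/s; transfer-perijove v_p = √[μ(2/r₁ − 1/a_t)] = 40630 m/s.
Δv₁ = v_p − v_c1 = 8108 m/s.
At r₂: circular v_c2 = √(μ/r₂) = 17250 m/s; transfer-apojove v_a = √[μ(2/r₂ − 1/a_t)] = 11430 m/s.
Δv₂ = v_c2 − v_a = 5819 m/s.
Total Δv = Δv₁ + Δv₂ = 13930 m/s = 13.93 km/s.

Δv_total ≈ 13.9 km/s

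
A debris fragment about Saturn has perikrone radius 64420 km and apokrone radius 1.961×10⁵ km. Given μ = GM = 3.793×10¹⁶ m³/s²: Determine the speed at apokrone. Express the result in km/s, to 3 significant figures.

v ≈ 9.78 km/s

Semi-major axis a = (r_p + r_a)/2 = 1.3026×10⁵ km = 1.303×10⁸ m.
Vis-viva: v² = μ(2/r − 1/a) = 3.793×10¹⁶ × (1.020×10⁻⁸ − 7.677×10⁻⁹) = 9.566×10⁷ m²/s².
v = 9780 m/s = 9.780 km/s.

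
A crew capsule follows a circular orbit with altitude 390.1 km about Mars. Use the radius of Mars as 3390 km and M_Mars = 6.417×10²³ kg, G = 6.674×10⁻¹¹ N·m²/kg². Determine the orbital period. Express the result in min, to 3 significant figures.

μ = GM = 6.674×10⁻¹¹ × 6.417×10²³ = 4.283×10¹³ m³/s².
r = 3390 + 390.1 = 3780.1 km = 3.7801×10⁶ m.
Kepler's third law: T = 2π√(r³/μ) = 2π√((3.780×10⁶)³ / 4.283×10¹³).
r³/μ = 1.261×10⁶ s², so T = 2π × 1.123×10³ = 7.056×10³ s.
Converting: 7.056×10³ s ÷ 60.00 = 117.6 min.

T ≈ 118 min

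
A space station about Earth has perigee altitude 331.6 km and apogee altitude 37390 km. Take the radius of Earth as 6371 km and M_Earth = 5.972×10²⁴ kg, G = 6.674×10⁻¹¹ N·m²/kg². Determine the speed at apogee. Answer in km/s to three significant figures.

v ≈ 1.56 km/s

μ = GM = 6.674×10⁻¹¹ × 5.972×10²⁴ = 3.986×10¹⁴ m³/s².
r_p = 6371 + 331.6 = 6702.6 km = 6.7026×10⁶ m.
r_a = 6371 + 37390 = 43761 km = 4.3761×10⁷ m.
Semi-major axis a = (r_p + r_a)/2 = 25232 km = 2.523×10⁷ m.
Vis-viva: v² = μ(2/r − 1/a) = 3.986×10¹⁴ × (4.570×10⁻⁸ − 3.963×10⁻⁸) = 2.419×10⁶ m²/s².
v = 1555 m/s = 1.555 km/s.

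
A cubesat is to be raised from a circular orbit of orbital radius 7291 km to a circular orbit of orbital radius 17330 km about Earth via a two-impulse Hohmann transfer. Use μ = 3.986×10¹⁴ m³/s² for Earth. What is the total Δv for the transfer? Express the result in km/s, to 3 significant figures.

r₁ = 7291 km = 7.291×10⁶ m.
r₂ = 17330 km = 1.733×10⁷ m.
Transfer ellipse a_t = (r₁ + r₂)/2 = 1.231×10⁷ m.
At r₁: circular v_c1 = √(μ/r₁) = 7394 m/s; transfer-perigee v_p = √[μ(2/r₁ − 1/a_t)] = 8773 m/s.
Δv₁ = v_p − v_c1 = 1379 m/s.
At r₂: circular v_c2 = √(μ/r₂) = 4796 m/s; transfer-apogee v_a = √[μ(2/r₂ − 1/a_t)] = 3691 m/s.
Δv₂ = v_c2 − v_a = 1105 m/s.
Total Δv = Δv₁ + Δv₂ = 2484 m/s = 2.484 km/s.

Δv_total ≈ 2.48 km/s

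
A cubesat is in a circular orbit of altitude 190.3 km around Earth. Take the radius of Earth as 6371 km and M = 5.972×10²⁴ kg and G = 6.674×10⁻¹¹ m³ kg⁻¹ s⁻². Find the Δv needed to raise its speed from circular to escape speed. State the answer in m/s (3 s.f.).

Δv ≈ 3230 m/s

μ = GM = 6.674×10⁻¹¹ × 5.972×10²⁴ = 3.986×10¹⁴ m³/s².
r = 6371 + 190.3 = 6561.3 km = 6.5613×10⁶ m.
Circular speed v_c = √(μ/r) = 7794 m/s.
Escape speed v_esc = √(2μ/r) = √2 × v_c = 11020 m/s.
Δv = v_esc − v_c = 3228 m/s.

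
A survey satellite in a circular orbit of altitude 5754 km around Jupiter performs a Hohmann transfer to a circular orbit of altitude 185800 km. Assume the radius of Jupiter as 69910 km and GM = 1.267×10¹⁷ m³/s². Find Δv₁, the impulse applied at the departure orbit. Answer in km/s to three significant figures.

Δv ≈ 9.92 km/s

r₁ = 69910 + 5754 = 75664 km = 7.5664×10⁷ m.
r₂ = 69910 + 185800 = 255710 km = 2.5571×10⁸ m.
Transfer ellipse a_t = (r₁ + r₂)/2 = 1.657×10⁸ m.
At r₁: circular v_c1 = √(μ/r₁) = 40920 m/s; transfer-perijove v_p = √[μ(2/r₁ − 1/a_t)] = 50840 m/s.
Δv₁ = v_p − v_c1 = 9915 m/s.
= 9.915 km/s.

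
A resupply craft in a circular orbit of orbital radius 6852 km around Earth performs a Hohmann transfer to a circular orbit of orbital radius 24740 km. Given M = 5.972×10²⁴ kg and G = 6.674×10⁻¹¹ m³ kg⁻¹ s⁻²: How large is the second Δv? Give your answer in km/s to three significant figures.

μ = GM = 6.674×10⁻¹¹ × 5.972×10²⁴ = 3.986×10¹⁴ m³/s².
r₁ = 6852 km = 6.852×10⁶ m.
r₂ = 24740 km = 2.474×10⁷ m.
Transfer ellipse a_t = (r₁ + r₂)/2 = 1.580×10⁷ m.
At r₁: circular v_c1 = √(μ/r₁) = 7627 m/s; transfer-perigee v_p = √[μ(2/r₁ − 1/a_t)] = 9545 m/s.
At r₂: circular v_c2 = √(μ/r₂) = 4014 m/s; transfer-apogee v_a = √[μ(2/r₂ − 1/a_t)] = 2644 m/s.
Δv₂ = v_c2 − v_a = 1370 m/s.
= 1.370 km/s.

Δv ≈ 1.37 km/s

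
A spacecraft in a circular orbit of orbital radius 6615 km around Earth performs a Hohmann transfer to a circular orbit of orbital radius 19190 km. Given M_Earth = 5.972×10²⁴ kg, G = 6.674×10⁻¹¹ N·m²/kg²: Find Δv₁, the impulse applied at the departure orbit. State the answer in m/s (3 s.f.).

Δv ≈ 1700 m/s

μ = GM = 6.674×10⁻¹¹ × 5.972×10²⁴ = 3.986×10¹⁴ m³/s².
r₁ = 6615 km = 6.615×10⁶ m.
r₂ = 19190 km = 1.919×10⁷ m.
Transfer ellipse a_t = (r₁ + r₂)/2 = 1.290×10⁷ m.
At r₁: circular v_c1 = √(μ/r₁) = 7762 m/s; transfer-perigee v_p = √[μ(2/r₁ − 1/a_t)] = 9466 m/s.
Δv₁ = v_p − v_c1 = 1704 m/s.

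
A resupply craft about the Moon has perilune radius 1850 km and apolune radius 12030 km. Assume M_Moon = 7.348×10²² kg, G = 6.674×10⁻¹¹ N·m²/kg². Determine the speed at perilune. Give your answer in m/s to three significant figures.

v ≈ 2140 m/s

μ = GM = 6.674×10⁻¹¹ × 7.348×10²² = 4.904×10¹² m³/s².
Semi-major axis a = (r_p + r_a)/2 = 6940.0 km = 6.940×10⁶ m.
Vis-viva: v² = μ(2/r − 1/a) = 4.904×10¹² × (1.081×10⁻⁶ − 1.441×10⁻⁷) = 4.595×10⁶ m²/s².
v = 2144 m/s.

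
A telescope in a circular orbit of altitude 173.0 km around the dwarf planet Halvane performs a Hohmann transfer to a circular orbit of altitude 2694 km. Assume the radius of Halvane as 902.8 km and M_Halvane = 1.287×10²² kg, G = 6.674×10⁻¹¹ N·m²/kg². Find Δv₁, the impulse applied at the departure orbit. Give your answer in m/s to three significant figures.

Δv ≈ 215 m/s

μ = GM = 6.674×10⁻¹¹ × 1.287×10²² = 8.589×10¹¹ m³/s².
r₁ = 902.8 + 173.0 = 1075.8 km = 1.0758×10⁶ m.
r₂ = 902.8 + 2694 = 3596.8 km = 3.5968×10⁶ m.
Transfer ellipse a_t = (r₁ + r₂)/2 = 2.336×10⁶ m.
At r₁: circular v_c1 = √(μ/r₁) = 893.5 m/s; transfer-periapsis v_p = √[μ(2/r₁ − 1/a_t)] = 1109 m/s.
Δv₁ = v_p − v_c1 = 215.1 m/s.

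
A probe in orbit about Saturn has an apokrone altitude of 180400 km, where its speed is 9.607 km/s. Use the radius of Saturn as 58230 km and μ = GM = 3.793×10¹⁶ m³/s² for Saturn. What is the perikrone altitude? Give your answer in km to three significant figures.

perikrone altitude ≈ 39400 km

r_a = 58230 + 180400 = 2.3863×10⁵ km = 2.386×10⁸ m.
Specific energy ε = v²/2 − μ/r = -1.128×10⁸ J/kg, so a = −μ/(2ε) = 1.681×10⁸ m.
The apsides satisfy r_p + r_a = 2a, so the perikrone radius is 2a − r_a = 9.762×10⁷ m = 97624 km.
Perikrone altitude = 97624 − 58230 = 39394 km.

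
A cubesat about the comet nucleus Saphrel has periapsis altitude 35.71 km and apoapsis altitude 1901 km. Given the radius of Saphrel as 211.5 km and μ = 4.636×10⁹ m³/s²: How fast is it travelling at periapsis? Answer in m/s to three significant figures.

v ≈ 183 m/s

r_p = 211.5 + 35.71 = 247.21 km = 2.4721×10⁵ m.
r_a = 211.5 + 1901 = 2112.5 km = 2.1125×10⁶ m.
Semi-major axis a = (r_p + r_a)/2 = 1179.9 km = 1.180×10⁶ m.
Vis-viva: v² = μ(2/r − 1/a) = 4.636×10⁹ × (8.090×10⁻⁶ − 8.476×10⁻⁷) = 3.358×10⁴ m²/s².
v = 183.2 m/s.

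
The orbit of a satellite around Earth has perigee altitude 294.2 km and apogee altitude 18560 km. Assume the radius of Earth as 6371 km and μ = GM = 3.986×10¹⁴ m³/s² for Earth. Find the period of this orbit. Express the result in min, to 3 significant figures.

r_p = 6371 + 294.2 = 6665.2 km = 6.6652×10⁶ m.
r_a = 6371 + 18560 = 24931 km = 2.4931×10⁷ m.
Semi-major axis a = (r_p + r_a)/2 = (6665.2 + 24931)/2 = 15798 km = 1.580×10⁷ m.
By Kepler's third law T = 2π√(a³/μ) = 2π × 3.145×10³ = 1.976×10⁴ s.
= 329.4 min.

T ≈ 329 min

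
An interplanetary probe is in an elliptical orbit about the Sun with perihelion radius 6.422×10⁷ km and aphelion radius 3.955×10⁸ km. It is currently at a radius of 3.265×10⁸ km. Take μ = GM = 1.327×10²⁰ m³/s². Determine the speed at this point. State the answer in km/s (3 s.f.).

v ≈ 15.3 km/s

Semi-major axis a = (r_p + r_a)/2 = 2.2986×10⁸ km = 2.299×10¹¹ m.
Vis-viva: v² = μ(2/r − 1/a) = 1.327×10²⁰ × (6.126×10⁻¹² − 4.350×10⁻¹²) = 2.356×10⁸ m²/s².
v = 15350 m/s = 15.35 km/s.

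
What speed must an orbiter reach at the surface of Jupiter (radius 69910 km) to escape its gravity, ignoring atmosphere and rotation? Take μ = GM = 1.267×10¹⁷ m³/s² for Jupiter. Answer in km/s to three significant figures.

r = R = 6.991×10⁷ m.
Escape speed v_esc = √(2μ/r) = √(2 × 1.267×10¹⁷ / 6.991×10⁷) = √(3.625×10⁹) = 60210 m/s.
= 60.21 km/s.

v_esc ≈ 60.2 km/s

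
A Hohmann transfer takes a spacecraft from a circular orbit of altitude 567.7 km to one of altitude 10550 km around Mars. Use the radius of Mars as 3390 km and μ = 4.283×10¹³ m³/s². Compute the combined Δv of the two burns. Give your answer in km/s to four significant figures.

r₁ = 3390 + 567.7 = 3957.7 km = 3.9577×10⁶ m.
r₂ = 3390 + 10550 = 13940 km = 1.3940×10⁷ m.
Transfer ellipse a_t = (r₁ + r₂)/2 = 8.949×10⁶ m.
At r₁: circular v_c1 = √(μ/r₁) = 3290 m/s; transfer-periapsis v_p = √[μ(2/r₁ − 1/a_t)] = 4106 m/s.
Δv₁ = v_p − v_c1 = 816.2 m/s.
At r₂: circular v_c2 = √(μ/r₂) = 1753 m/s; transfer-apoapsis v_a = √[μ(2/r₂ − 1/a_t)] = 1166 m/s.
Δv₂ = v_c2 − v_a = 587.2 m/s.
Total Δv = Δv₁ + Δv₂ = 1403 m/s = 1.403 km/s.

Δv_total ≈ 1.403 km/s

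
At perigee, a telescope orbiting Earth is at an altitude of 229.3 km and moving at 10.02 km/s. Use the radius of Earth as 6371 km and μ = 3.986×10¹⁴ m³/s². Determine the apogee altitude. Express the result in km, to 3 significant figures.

apogee altitude ≈ 26100 km

r_p = 6371 + 229.3 = 6600.3 km = 6.600×10⁶ m.
Specific energy ε = v²/2 − μ/r = -1.019×10⁷ J/kg, so a = −μ/(2ε) = 1.956×10⁷ m.
The apsides satisfy r_p + r_a = 2a, so the apogee radius is 2a − r_p = 3.251×10⁷ m = 32513 km.
Apogee altitude = 32513 − 6371 = 26142 km.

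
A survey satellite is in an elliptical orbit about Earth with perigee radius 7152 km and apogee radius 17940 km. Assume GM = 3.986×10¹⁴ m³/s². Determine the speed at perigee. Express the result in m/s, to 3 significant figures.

v ≈ 8930 m/s

Semi-major axis a = (r_p + r_a)/2 = 12546 km = 1.255×10⁷ m.
Vis-viva: v² = μ(2/r − 1/a) = 3.986×10¹⁴ × (2.796×10⁻⁷ − 7.971×10⁻⁸) = 7.969×10⁷ m²/s².
v = 8927 m/s.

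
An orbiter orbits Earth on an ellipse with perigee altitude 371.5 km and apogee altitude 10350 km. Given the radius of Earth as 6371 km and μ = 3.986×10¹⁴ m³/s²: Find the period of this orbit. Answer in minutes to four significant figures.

T ≈ 210.8 minutes

r_p = 6371 + 371.5 = 6742.5 km = 6.7425×10⁶ m.
r_a = 6371 + 10350 = 16721 km = 1.6721×10⁷ m.
Semi-major axis a = (r_p + r_a)/2 = (6742.5 + 16721)/2 = 11732 km = 1.173×10⁷ m.
By Kepler's third law T = 2π√(a³/μ) = 2π × 2.013×10³ = 1.265×10⁴ s.
= 210.8 minutes.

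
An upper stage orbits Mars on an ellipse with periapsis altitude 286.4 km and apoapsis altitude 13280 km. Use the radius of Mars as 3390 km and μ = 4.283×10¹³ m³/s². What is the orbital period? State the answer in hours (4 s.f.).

r_p = 3390 + 286.4 = 3676.4 km = 3.6764×10⁶ m.
r_a = 3390 + 13280 = 16670 km = 1.6670×10⁷ m.
Semi-major axis a = (r_p + r_a)/2 = (3676.4 + 16670)/2 = 10173 km = 1.017×10⁷ m.
By Kepler's third law T = 2π√(a³/μ) = 2π × 4.958×10³ = 3.115×10⁴ s.
= 8.653 hours.

T ≈ 8.653 hours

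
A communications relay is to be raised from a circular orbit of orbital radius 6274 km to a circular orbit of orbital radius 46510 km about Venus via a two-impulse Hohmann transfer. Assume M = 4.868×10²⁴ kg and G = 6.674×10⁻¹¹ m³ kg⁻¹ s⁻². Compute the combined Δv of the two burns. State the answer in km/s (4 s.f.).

μ = GM = 6.674×10⁻¹¹ × 4.868×10²⁴ = 3.249×10¹⁴ m³/s².
r₁ = 6274 km = 6.274×10⁶ m.
r₂ = 46510 km = 4.651×10⁷ m.
Transfer ellipse a_t = (r₁ + r₂)/2 = 2.639×10⁷ m.
At r₁: circular v_c1 = √(μ/r₁) = 7196 m/s; transfer-periapsis v_p = √[μ(2/r₁ − 1/a_t)] = 9553 m/s.
Δv₁ = v_p − v_c1 = 2357 m/s.
At r₂: circular v_c2 = √(μ/r₂) = 2643 m/s; transfer-apoapsis v_a = √[μ(2/r₂ − 1/a_t)] = 1289 m/s.
Δv₂ = v_c2 − v_a = 1354 m/s.
Total Δv = Δv₁ + Δv₂ = 3711 m/s = 3.711 km/s.

Δv_total ≈ 3.711 km/s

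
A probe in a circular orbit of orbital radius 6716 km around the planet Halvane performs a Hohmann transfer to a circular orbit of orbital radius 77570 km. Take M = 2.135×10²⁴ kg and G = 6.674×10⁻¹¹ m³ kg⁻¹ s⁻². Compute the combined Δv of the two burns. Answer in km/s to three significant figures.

Δv_total ≈ 2.46 km/s

μ = GM = 6.674×10⁻¹¹ × 2.135×10²⁴ = 1.425×10¹⁴ m³/s².
r₁ = 6716 km = 6.716×10⁶ m.
r₂ = 77570 km = 7.757×10⁷ m.
Transfer ellipse a_t = (r₁ + r₂)/2 = 4.214×10⁷ m.
At r₁: circular v_c1 = √(μ/r₁) = 4606 m/s; transfer-periapsis v_p = √[μ(2/r₁ − 1/a_t)] = 6249 m/s.
Δv₁ = v_p − v_c1 = 1643 m/s.
At r₂: circular v_c2 = √(μ/r₂) = 1355 m/s; transfer-apoapsis v_a = √[μ(2/r₂ − 1/a_t)] = 541.1 m/s.
Δv₂ = v_c2 − v_a = 814.3 m/s.
Total Δv = Δv₁ + Δv₂ = 2457 m/s = 2.457 km/s.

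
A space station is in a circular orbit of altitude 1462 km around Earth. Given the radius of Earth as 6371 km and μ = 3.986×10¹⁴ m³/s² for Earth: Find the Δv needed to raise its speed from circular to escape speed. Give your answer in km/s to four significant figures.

Δv ≈ 2.955 km/s

r = 6371 + 1462 = 7833.0 km = 7.8330×10⁶ m.
Circular speed v_c = √(μ/r) = 7134 m/s.
Escape speed v_esc = √(2μ/r) = √2 × v_c = 10090 m/s.
Δv = v_esc − v_c = 2955 m/s = 2.955 km/s.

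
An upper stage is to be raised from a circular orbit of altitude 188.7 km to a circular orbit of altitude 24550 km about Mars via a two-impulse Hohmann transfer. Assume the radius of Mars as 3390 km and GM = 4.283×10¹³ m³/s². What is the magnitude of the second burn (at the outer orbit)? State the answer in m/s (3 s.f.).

Δv ≈ 648 m/s

r₁ = 3390 + 188.7 = 3578.7 km = 3.5787×10⁶ m.
r₂ = 3390 + 24550 = 27940 km = 2.7940×10⁷ m.
Transfer ellipse a_t = (r₁ + r₂)/2 = 1.576×10⁷ m.
At r₁: circular v_c1 = √(μ/r₁) = 3459 m/s; transfer-periapsis v_p = √[μ(2/r₁ − 1/a_t)] = 4606 m/s.
At r₂: circular v_c2 = √(μ/r₂) = 1238 m/s; transfer-apoapsis v_a = √[μ(2/r₂ − 1/a_t)] = 590.0 m/s.
Δv₂ = v_c2 − v_a = 648.1 m/s.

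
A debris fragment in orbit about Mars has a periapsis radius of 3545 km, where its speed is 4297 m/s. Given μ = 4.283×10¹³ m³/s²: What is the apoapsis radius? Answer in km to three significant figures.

apoapsis radius ≈ 11500 km

r_p = 3.545×10⁶ m.
Specific energy ε = v²/2 − μ/r = -2.850×10⁶ J/kg, so a = −μ/(2ε) = 7.515×10⁶ m.
The apsides satisfy r_p + r_a = 2a, so the apoapsis radius is 2a − r_p = 1.148×10⁷ m = 11485 km.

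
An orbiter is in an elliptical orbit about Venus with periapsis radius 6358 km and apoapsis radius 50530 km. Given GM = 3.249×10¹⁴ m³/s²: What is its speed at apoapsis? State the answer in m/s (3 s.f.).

Semi-major axis a = (r_p + r_a)/2 = 28444 km = 2.844×10⁷ m.
Vis-viva: v² = μ(2/r − 1/a) = 3.249×10¹⁴ × (3.958×10⁻⁸ − 3.516×10⁻⁸) = 1.437×10⁶ m²/s².
v = 1199 m/s.

v ≈ 1200 m/s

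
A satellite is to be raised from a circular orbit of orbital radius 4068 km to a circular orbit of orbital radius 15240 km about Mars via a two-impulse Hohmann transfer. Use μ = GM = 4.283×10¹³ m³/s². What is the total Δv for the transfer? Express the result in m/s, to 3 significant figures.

Δv_total ≈ 1420 m/s

r₁ = 4068 km = 4.068×10⁶ m.
r₂ = 15240 km = 1.524×10⁷ m.
Transfer ellipse a_t = (r₁ + r₂)/2 = 9.654×10⁶ m.
At r₁: circular v_c1 = √(μ/r₁) = 3245 m/s; transfer-periapsis v_p = √[μ(2/r₁ − 1/a_t)] = 4077 m/s.
Δv₁ = v_p − v_c1 = 832.1 m/s.
At r₂: circular v_c2 = √(μ/r₂) = 1676 m/s; transfer-apoapsis v_a = √[μ(2/r₂ − 1/a_t)] = 1088 m/s.
Δv₂ = v_c2 − v_a = 588.2 m/s.
Total Δv = Δv₁ + Δv₂ = 1420 m/s.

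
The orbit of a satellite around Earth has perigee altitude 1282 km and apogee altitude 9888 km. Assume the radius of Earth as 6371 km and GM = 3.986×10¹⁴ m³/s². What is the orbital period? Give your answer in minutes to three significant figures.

T ≈ 217 minutes

r_p = 6371 + 1282 = 7653.0 km = 7.6530×10⁶ m.
r_a = 6371 + 9888 = 16259 km = 1.6259×10⁷ m.
Semi-major axis a = (r_p + r_a)/2 = (7653.0 + 16259)/2 = 11956 km = 1.196×10⁷ m.
By Kepler's third law T = 2π√(a³/μ) = 2π × 2.071×10³ = 1.301×10⁴ s.
= 216.8 minutes.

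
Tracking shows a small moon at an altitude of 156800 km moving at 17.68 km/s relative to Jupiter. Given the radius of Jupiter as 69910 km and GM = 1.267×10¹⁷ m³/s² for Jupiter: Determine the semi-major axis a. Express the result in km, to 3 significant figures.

a ≈ 1.57×10⁵ km

r = 69910 + 156800 = 2.2671×10⁵ km = 2.267×10⁸ m.
Specific orbital energy ε = v²/2 − μ/r = (17680)²/2 − 1.267×10¹⁷/2.267×10⁸ = -4.026×10⁸ J/kg.
Since ε = −μ/(2a), a = −μ/(2ε) = 1.574×10⁸ m = 1.5736×10⁵ km.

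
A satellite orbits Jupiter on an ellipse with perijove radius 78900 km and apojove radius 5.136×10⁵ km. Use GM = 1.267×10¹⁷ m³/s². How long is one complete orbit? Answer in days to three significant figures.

T ≈ 1.04 days

Semi-major axis a = (r_p + r_a)/2 = (78900 + 5.1360×10⁵)/2 = 2.9625×10⁵ km = 2.962×10⁸ m.
By Kepler's third law T = 2π√(a³/μ) = 2π × 1.433×10⁴ = 9.001×10⁴ s.
= 1.042 days.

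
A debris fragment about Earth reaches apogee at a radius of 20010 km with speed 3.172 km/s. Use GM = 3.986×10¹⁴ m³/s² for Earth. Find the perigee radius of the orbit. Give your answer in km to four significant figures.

r_a = 2.001×10⁷ m.
Specific energy ε = v²/2 − μ/r = -1.489×10⁷ J/kg, so a = −μ/(2ε) = 1.339×10⁷ m.
The apsides satisfy r_p + r_a = 2a, so the perigee radius is 2a − r_a = 6.761×10⁶ m = 6761.0 km.

perigee radius ≈ 6761 km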